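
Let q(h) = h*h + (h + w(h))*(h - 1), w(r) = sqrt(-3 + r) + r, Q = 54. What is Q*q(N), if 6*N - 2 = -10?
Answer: 432 - 42*I*sqrt(39) ≈ 432.0 - 262.29*I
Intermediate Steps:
N = -4/3 (N = 1/3 + (1/6)*(-10) = 1/3 - 5/3 = -4/3 ≈ -1.3333)
w(r) = r + sqrt(-3 + r)
q(h) = h**2 + (-1 + h)*(sqrt(-3 + h) + 2*h) (q(h) = h*h + (h + (h + sqrt(-3 + h)))*(h - 1) = h**2 + (sqrt(-3 + h) + 2*h)*(-1 + h) = h**2 + (-1 + h)*(sqrt(-3 + h) + 2*h))
Q*q(N) = 54*(-sqrt(-3 - 4/3) - 2*(-4/3) + 3*(-4/3)**2 - 4*sqrt(-3 - 4/3)/3) = 54*(-sqrt(-13/3) + 8/3 + 3*(16/9) - 4*I*sqrt(39)/9) = 54*(-I*sqrt(39)/3 + 8/3 + 16/3 - 4*I*sqrt(39)/9) = 54*(8 - 7*I*sqrt(39)/9) = 432 - 42*I*sqrt(39)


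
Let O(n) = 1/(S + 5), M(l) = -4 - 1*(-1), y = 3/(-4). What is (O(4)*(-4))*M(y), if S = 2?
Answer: 12/7 ≈ 1.7143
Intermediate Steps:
y = -¾ (y = 3*(-¼) = -¾ ≈ -0.75000)
M(l) = -3 (M(l) = -4 + 1 = -3)
O(n) = ⅐ (O(n) = 1/(2 + 5) = 1/7 = ⅐)
(O(4)*(-4))*M(y) = ((⅐)*(-4))*(-3) = -4/7*(-3) = 12/7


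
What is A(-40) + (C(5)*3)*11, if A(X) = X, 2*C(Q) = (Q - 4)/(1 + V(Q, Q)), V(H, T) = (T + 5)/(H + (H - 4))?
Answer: -541/16 ≈ -33.813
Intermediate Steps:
V(H, T) = (5 + T)/(-4 + 2*H) (V(H, T) = (5 + T)/(H + (-4 + H)) = (5 + T)/(-4 + 2*H))
C(Q) = (-4 + Q)/(2*(1 + (5 + Q)/(2*(-2 + Q)))) (C(Q) = ((Q - 4)/(1 + (5 + Q)/(2*(-2 + Q))))/2 = ((-4 + Q)/(1 + (5 + Q)/(2*(-2 + Q))))/2 = (-4 + Q)/(2*(1 + (5 + Q)/(2*(-2 + Q)))))
A(-40) + (C(5)*3)*11 = -40 + (((-4 + 5)*(-2 + 5)/(1 + 3*5))*3)*11 = -40 + ((1*3/(1 + 15))*3)*11 = -40 + ((1*3/16)*3)*11 = -40 + (((1/16)*1*3)*3)*11 = -40 + ((3/16)*3)*11 = -40 + (9/16)*11 = -40 + 99/16 = -541/16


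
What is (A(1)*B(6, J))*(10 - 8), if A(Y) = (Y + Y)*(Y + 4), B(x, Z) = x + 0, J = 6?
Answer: 120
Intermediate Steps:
B(x, Z) = x
A(Y) = 2*Y*(4 + Y) (A(Y) = (2*Y)*(4 + Y) = 2*Y*(4 + Y))
(A(1)*B(6, J))*(10 - 8) = ((2*1*(4 + 1))*6)*(10 - 8) = ((2*1*5)*6)*2 = (10*6)*2 = 60*2 = 120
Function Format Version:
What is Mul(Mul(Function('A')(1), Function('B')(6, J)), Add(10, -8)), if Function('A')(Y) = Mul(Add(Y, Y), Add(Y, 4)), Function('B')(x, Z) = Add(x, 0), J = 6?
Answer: 120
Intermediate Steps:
Function('B')(x, Z) = x
Function('A')(Y) = Mul(2, Y, Add(4, Y)) (Function('A')(Y) = Mul(Mul(2, Y), Add(4, Y)) = Mul(2, Y, Add(4, Y)))
Mul(Mul(Function('A')(1), Function('B')(6, J)), Add(10, -8)) = Mul(Mul(Mul(2, 1, Add(4, 1)), 6), Add(10, -8)) = Mul(Mul(Mul(2, 1, 5), 6), 2) = Mul(Mul(10, 6), 2) = Mul(60, 2) = 120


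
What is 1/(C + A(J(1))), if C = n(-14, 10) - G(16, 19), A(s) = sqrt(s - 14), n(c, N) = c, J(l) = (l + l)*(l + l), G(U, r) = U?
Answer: -3/91 - I*sqrt(10)/910 ≈ -0.032967 - 0.003475*I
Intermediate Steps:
J(l) = 4*l**2 (J(l) = (2*l)*(2*l) = 4*l**2)
A(s) = sqrt(-14 + s)
C = -30 (C = -14 - 1*16 = -14 - 16 = -30)
1/(C + A(J(1))) = 1/(-30 + sqrt(-14 + 4*1**2)) = 1/(-30 + sqrt(-14 + 4*1)) = 1/(-30 + sqrt(-14 + 4)) = 1/(-30 + sqrt(-10)) = 1/(-30 + I*sqrt(10))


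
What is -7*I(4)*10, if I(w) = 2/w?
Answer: -35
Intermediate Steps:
-7*I(4)*10 = -14/4*10 = -7*½*10 = -7/2*10 = -35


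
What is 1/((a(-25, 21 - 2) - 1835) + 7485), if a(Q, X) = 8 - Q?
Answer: 1/5683 ≈ 0.00017596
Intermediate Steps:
1/((a(-25, 21 - 2) - 1835) + 7485) = 1/(((8 - 1*(-25)) - 1835) + 7485) = 1/(((8 + 25) - 1835) + 7485) = 1/((33 - 1835) + 7485) = 1/(-1802 + 7485) = 1/5683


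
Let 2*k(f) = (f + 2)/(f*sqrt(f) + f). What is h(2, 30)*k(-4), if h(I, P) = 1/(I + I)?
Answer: 1/80 - I/40 ≈ 0.0125 - 0.025*I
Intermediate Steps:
h(I, P) = 1/(2*I)
k(f) = (2 + f)/(2*(f + f**(3/2))) (k(f) = ((f + 2)/(f*sqrt(f) + f))/2 = ((2 + f)/(f**(3/2) + f))/2 = ((2 + f)/(f + f**(3/2)))/2 = (2 + f)/(2*(f + f**(3/2))))
h(2, 30)*k(-4) = ((1/2)/2)*((1 + (1/2)*(-4))/(-4 + (-4)**(3/2))) = ((1/2)*(1/2))*((1 - 2)/(-4 - 8*I)) = (((-4 + 8*I)/80)*(-1))/4 = (-(-4 + 8*I)/80)/4 = -(-4 + 8*I)/320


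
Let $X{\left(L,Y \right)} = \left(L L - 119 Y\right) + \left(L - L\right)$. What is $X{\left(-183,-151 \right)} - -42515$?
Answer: $93973$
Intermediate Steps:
$X{\left(L,Y \right)} = L^{2} - 119 Y$ ($X{\left(L,Y \right)} = \left(L^{2} - 119 Y\right) + 0 = L^{2} - 119 Y$)
$X{\left(-183,-151 \right)} - -42515 = \left(\left(-183\right)^{2} - -17969\right) - -42515 = \left(33489 + 17969\right) + 42515 = 51458 + 42515 = 93973$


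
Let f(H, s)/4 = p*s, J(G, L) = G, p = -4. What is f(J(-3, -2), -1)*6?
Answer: 96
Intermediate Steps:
f(H, s) = -16*s (f(H, s) = 4*(-4*s) = -16*s)
f(J(-3, -2), -1)*6 = -16*(-1)*6 = 16*6 = 96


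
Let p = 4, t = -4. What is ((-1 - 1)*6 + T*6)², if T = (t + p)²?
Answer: 144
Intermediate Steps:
T = 0 (T = (-4 + 4)² = 0² = 0)
((-1 - 1)*6 + T*6)² = ((-1 - 1)*6 + 0*6)² = (-2*6 + 0)² = (-12 + 0)² = (-12)² = 144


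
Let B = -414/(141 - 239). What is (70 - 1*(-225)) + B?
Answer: 14662/49 ≈ 299.22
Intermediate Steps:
B = 207/49 (B = -414/(-98) = -414*(-1/98) = 207/49 ≈ 4.2245)
(70 - 1*(-225)) + B = (70 - 1*(-225)) + 207/49 = (70 + 225) + 207/49 = 295 + 207/49 = 14662/49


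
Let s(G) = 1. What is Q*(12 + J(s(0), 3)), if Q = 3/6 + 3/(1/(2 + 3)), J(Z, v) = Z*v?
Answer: 465/2 ≈ 232.50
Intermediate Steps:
Q = 31/2 (Q = 3*(⅙) + 3/(1/5) = ½ + 3/(⅕) = ½ + 3*5 = ½ + 15 = 31/2 ≈ 15.500)
Q*(12 + J(s(0), 3)) = 31*(12 + 1*3)/2 = 31*(12 + 3)/2 = (31/2)*15 = 465/2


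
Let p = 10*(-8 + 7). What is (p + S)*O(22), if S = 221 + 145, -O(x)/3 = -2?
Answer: 2136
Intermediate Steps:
O(x) = 6 (O(x) = -3*(-2) = 6)
S = 366
p = -10 (p = 10*(-1) = -10)
(p + S)*O(22) = (-10 + 366)*6 = 356*6 = 2136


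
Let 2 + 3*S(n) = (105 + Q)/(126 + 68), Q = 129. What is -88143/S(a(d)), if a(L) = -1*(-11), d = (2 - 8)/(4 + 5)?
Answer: 2331783/7 ≈ 3.3311e+5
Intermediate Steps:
d = -⅔ (d = -6/9 = -6*⅑ = -⅔ ≈ -0.66667)
a(L) = 11
S(n) = -77/291 (S(n) = -⅔ + ((105 + 129)/(126 + 68))/3 = -⅔ + (234/194)/3 = -⅔ + (234*(1/194))/3 = -⅔ + (⅓)*(117/97) = -⅔ + 39/97 = -77/291)
-88143/S(a(d)) = -88143/(-77/291) = -88143*(-291/77) = 2331783/7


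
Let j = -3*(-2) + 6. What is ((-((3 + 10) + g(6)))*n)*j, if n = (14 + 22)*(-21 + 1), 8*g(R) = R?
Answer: 118800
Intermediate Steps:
g(R) = R/8
n = -720 (n = 36*(-20) = -720)
j = 12 (j = 6 + 6 = 12)
((-((3 + 10) + g(6)))*n)*j = (-((3 + 10) + (⅛)*6)*(-720))*12 = (-(13 + ¾)*(-720))*12 = (-1*55/4*(-720))*12 = -55/4*(-720)*12 = 9900*12 = 118800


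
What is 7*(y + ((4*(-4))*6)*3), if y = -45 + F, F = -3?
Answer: -2352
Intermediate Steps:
y = -48 (y = -45 - 3 = -48)
7*(y + ((4*(-4))*6)*3) = 7*(-48 + ((4*(-4))*6)*3) = 7*(-48 - 16*6*3) = 7*(-48 - 96*3) = 7*(-48 - 288) = 7*(-336) = -2352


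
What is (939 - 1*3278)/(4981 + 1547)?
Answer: -2339/6528 ≈ -0.35830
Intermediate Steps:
(939 - 1*3278)/(4981 + 1547) = (939 - 3278)/6528 = -2339*1/6528 = -2339/6528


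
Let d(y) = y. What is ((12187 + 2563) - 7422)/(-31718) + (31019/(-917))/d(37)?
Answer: -616246177/538080011 ≈ -1.1453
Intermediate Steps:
((12187 + 2563) - 7422)/(-31718) + (31019/(-917))/d(37) = ((12187 + 2563) - 7422)/(-31718) + (31019/(-917))/37 = (14750 - 7422)*(-1/31718) + (31019*(-1/917))*(1/37) = 7328*(-1/31718) - 31019/917*1/37 = -3664/15859 - 31019/33929 = -616246177/538080011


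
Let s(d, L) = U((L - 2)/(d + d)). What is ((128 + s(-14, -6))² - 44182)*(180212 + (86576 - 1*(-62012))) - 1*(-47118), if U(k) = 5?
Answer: -8710851282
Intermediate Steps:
s(d, L) = 5
((128 + s(-14, -6))² - 44182)*(180212 + (86576 - 1*(-62012))) - 1*(-47118) = ((128 + 5)² - 44182)*(180212 + (86576 - 1*(-62012))) - 1*(-47118) = (133² - 44182)*(180212 + (86576 + 62012)) + 47118 = (17689 - 44182)*(180212 + 148588) + 47118 = -26493*328800 + 47118 = -8710898400 + 47118 = -8710851282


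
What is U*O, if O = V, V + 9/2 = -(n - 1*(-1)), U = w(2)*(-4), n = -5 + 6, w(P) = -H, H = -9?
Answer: 234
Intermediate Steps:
w(P) = 9 (w(P) = -1*(-9) = 9)
n = 1
U = -36 (U = 9*(-4) = -36)
V = -13/2 (V = -9/2 - (1 - 1*(-1)) = -9/2 - (1 + 1) = -9/2 - 1*2 = -9/2 - 2 = -13/2 ≈ -6.5000)
O = -13/2 ≈ -6.5000
U*O = -36*(-13/2) = 234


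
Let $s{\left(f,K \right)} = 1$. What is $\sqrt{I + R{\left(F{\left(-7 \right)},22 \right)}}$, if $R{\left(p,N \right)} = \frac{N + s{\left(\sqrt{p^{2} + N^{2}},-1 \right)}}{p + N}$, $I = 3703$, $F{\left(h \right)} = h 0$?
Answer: $\frac{\sqrt{1792758}}{22} \approx 60.861$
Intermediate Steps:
$F{\left(h \right)} = 0$
$R{\left(p,N \right)} = \frac{1 + N}{N + p}$ ($R{\left(p,N \right)} = \frac{N + 1}{p + N} = \frac{1 + N}{N + p}$)
$\sqrt{I + R{\left(F{\left(-7 \right)},22 \right)}} = \sqrt{3703 + \frac{1 + 22}{22 + 0}} = \sqrt{3703 + \frac{1}{22} \cdot 23} = \sqrt{3703 + \frac{23}{22}} = \sqrt{\frac{81489}{22}} = \frac{\sqrt{1792758}}{22}$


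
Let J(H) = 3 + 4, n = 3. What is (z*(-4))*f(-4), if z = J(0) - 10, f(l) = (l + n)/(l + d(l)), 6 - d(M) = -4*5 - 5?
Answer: -4/9 ≈ -0.44444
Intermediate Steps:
J(H) = 7
d(M) = 31 (d(M) = 6 - (-4*5 - 5) = 6 - (-20 - 5) = 6 - 1*(-25) = 6 + 25 = 31)
f(l) = (3 + l)/(31 + l) (f(l) = (l + 3)/(l + 31) = (3 + l)/(31 + l))
z = -3 (z = 7 - 10 = -3)
(z*(-4))*f(-4) = (-3*(-4))*((3 - 4)/(31 - 4)) = 12*(-1/27) = -4/9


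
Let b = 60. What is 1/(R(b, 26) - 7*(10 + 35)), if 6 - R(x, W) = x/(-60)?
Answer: -1/308 ≈ -0.0032468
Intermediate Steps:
R(x, W) = 6 + x/60 (R(x, W) = 6 - x/(-60) = 6 - x*(-1)/60 = 6 - (-1)*x/60 = 6 + x/60)
1/(R(b, 26) - 7*(10 + 35)) = 1/((6 + (1/60)*60) - 7*(10 + 35)) = 1/((6 + 1) - 7*45) = 1/(7 - 315) = 1/(-308) = -1/308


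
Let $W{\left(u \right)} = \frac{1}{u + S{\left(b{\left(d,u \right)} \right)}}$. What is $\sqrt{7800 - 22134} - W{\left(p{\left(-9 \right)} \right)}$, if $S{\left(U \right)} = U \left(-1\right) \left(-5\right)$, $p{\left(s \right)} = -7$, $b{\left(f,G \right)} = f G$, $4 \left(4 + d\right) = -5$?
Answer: $- \frac{4}{707} + i \sqrt{14334} \approx -0.0056577 + 119.72 i$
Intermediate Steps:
$d = - \frac{21}{4}$ ($d = -4 + \frac{1}{4} \left(-5\right) = -4 - \frac{5}{4} = - \frac{21}{4} \approx -5.25$)
$b{\left(f,G \right)} = G f$
$S{\left(U \right)} = 5 U$ ($S{\left(U \right)} = - U \left(-5\right) = 5 U$)
$W{\left(u \right)} = - \frac{4}{101 u}$ ($W{\left(u \right)} = \frac{1}{u + 5 u \left(- \frac{21}{4}\right)} = \frac{1}{u + 5 \left(- \frac{21 u}{4}\right)} = \frac{1}{u - \frac{105 u}{4}} = \frac{1}{\left(- \frac{101}{4}\right) u} = - \frac{4}{101 u}$)
$\sqrt{7800 - 22134} - W{\left(p{\left(-9 \right)} \right)} = \sqrt{7800 - 22134} - - \frac{4}{101 \left(-7\right)} = \sqrt{-14334} - \left(- \frac{4}{101}\right) \left(- \frac{1}{7}\right) = i \sqrt{14334} - \frac{4}{707} = - \frac{4}{707} + i \sqrt{14334}$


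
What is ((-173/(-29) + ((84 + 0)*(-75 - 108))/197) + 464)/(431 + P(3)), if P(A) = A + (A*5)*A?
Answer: 2239125/2736527 ≈ 0.81824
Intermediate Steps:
P(A) = A + 5*A² (P(A) = A + (5*A)*A = A + 5*A²)
((-173/(-29) + ((84 + 0)*(-75 - 108))/197) + 464)/(431 + P(3)) = ((-173/(-29) + ((84 + 0)*(-75 - 108))/197) + 464)/(431 + 3*(1 + 5*3)) = ((-173*(-1/29) + (84*(-183))*(1/197)) + 464)/(431 + 3*(1 + 15)) = ((173/29 - 15372*1/197) + 464)/(431 + 3*16) = ((173/29 - 15372/197) + 464)/(431 + 48) = (-411707/5713 + 464)/479 = (2239125/5713)*(1/479) = 2239125/2736527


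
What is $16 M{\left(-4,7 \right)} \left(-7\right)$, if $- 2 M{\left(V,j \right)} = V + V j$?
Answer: $-1792$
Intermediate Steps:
$M{\left(V,j \right)} = - \frac{V}{2} - \frac{V j}{2}$ ($M{\left(V,j \right)} = - \frac{V + V j}{2} = - \frac{V}{2} - \frac{V j}{2}$)
$16 M{\left(-4,7 \right)} \left(-7\right) = 16 \left(\left(- \frac{1}{2}\right) \left(-4\right) \left(1 + 7\right)\right) \left(-7\right) = 16 \left(\left(- \frac{1}{2}\right) \left(-4\right) 8\right) \left(-7\right) = 16 \cdot 16 \left(-7\right) = 256 \left(-7\right) = -1792$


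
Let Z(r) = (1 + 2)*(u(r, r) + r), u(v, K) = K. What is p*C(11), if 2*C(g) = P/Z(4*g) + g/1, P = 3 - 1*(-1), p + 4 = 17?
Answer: 9451/132 ≈ 71.599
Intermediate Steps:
p = 13 (p = -4 + 17 = 13)
P = 4 (P = 3 + 1 = 4)
Z(r) = 6*r (Z(r) = (1 + 2)*(r + r) = 3*(2*r) = 6*r)
C(g) = g/2 + 1/(12*g) (C(g) = (4/((6*(4*g))) + g/1)/2 = (4/((24*g)) + g*1)/2 = (4*(1/(24*g)) + g)/2 = (1/(6*g) + g)/2 = (g + 1/(6*g))/2 = g/2 + 1/(12*g))
p*C(11) = 13*((1/2)*11 + (1/12)/11) = 13*(11/2 + (1/12)*(1/11)) = 13*(11/2 + 1/132) = 13*(727/132) = 9451/132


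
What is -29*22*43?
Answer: -27434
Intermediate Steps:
-29*22*43 = -638*43 = -27434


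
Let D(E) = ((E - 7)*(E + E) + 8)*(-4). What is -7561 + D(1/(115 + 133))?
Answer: -58373249/7688 ≈ -7592.8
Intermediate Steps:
D(E) = -32 - 8*E*(-7 + E) (D(E) = ((-7 + E)*(2*E) + 8)*(-4) = (2*E*(-7 + E) + 8)*(-4) = (8 + 2*E*(-7 + E))*(-4) = -32 - 8*E*(-7 + E))
-7561 + D(1/(115 + 133)) = -7561 + (-32 - 8/(115 + 133)² + 56/(115 + 133)) = -7561 + (-32 - 8*(1/248)² + 56/248) = -7561 + (-32 - 8*(1/248)² + 56*(1/248)) = -7561 + (-32 - 8*1/61504 + 7/31) = -7561 + (-32 - 1/7688 + 7/31) = -7561 - 244281/7688 = -58373249/7688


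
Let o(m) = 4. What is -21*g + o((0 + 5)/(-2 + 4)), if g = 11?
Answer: -227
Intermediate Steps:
-21*g + o((0 + 5)/(-2 + 4)) = -21*11 + 4 = -231 + 4 = -227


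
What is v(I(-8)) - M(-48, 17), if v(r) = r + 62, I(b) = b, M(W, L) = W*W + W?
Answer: -2202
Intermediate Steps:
M(W, L) = W + W² (M(W, L) = W² + W = W + W²)
v(r) = 62 + r
v(I(-8)) - M(-48, 17) = (62 - 8) - (-48)*(1 - 48) = 54 - (-48)*(-47) = 54 - 1*2256 = 54 - 2256 = -2202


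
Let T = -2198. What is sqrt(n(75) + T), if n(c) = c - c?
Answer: I*sqrt(2198) ≈ 46.883*I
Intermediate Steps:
n(c) = 0
sqrt(n(75) + T) = sqrt(0 - 2198) = sqrt(-2198) = I*sqrt(2198)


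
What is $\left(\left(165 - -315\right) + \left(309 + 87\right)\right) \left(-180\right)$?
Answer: $-157680$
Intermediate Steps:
$\left(\left(165 - -315\right) + \left(309 + 87\right)\right) \left(-180\right) = \left(\left(165 + 315\right) + 396\right) \left(-180\right) = \left(480 + 396\right) \left(-180\right) = 876 \left(-180\right) = -157680$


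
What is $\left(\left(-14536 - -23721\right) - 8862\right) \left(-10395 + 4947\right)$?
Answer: $-1759704$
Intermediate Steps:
$\left(\left(-14536 - -23721\right) - 8862\right) \left(-10395 + 4947\right) = \left(\left(-14536 + 23721\right) - 8862\right) \left(-5448\right) = \left(9185 - 8862\right) \left(-5448\right) = 323 \left(-5448\right) = -1759704$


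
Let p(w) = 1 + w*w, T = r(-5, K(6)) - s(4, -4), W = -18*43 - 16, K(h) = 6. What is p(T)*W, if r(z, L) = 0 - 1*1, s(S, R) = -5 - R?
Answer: -790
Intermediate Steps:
r(z, L) = -1 (r(z, L) = 0 - 1 = -1)
W = -790 (W = -774 - 16 = -790)
T = 0 (T = -1 - (-5 - 1*(-4)) = -1 - (-5 + 4) = -1 - 1*(-1) = -1 + 1 = 0)
p(w) = 1 + w²
p(T)*W = (1 + 0²)*(-790) = (1 + 0)*(-790) = 1*(-790) = -790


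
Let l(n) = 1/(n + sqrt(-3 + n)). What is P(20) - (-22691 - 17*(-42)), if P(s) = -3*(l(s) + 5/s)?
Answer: 33667375/1532 + 3*sqrt(17)/383 ≈ 21976.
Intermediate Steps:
P(s) = -15/s - 3/(s + sqrt(-3 + s)) (P(s) = -3*(1/(s + sqrt(-3 + s)) + 5/s) = -15/s - 3/(s + sqrt(-3 + s)))
P(20) - (-22691 - 17*(-42)) = 3*(-6*20 - 5*sqrt(-3 + 20))/(20*(20 + sqrt(-3 + 20))) - (-22691 - 17*(-42)) = 3*(1/20)*(-120 - 5*sqrt(17))/(20 + sqrt(17)) - (-22691 + 714) = 3*(-120 - 5*sqrt(17))/(20*(20 + sqrt(17))) - 1*(-21977) = 3*(-120 - 5*sqrt(17))/(20*(20 + sqrt(17))) + 21977 = 21977 + 3*(-120 - 5*sqrt(17))/(20*(20 + sqrt(17)))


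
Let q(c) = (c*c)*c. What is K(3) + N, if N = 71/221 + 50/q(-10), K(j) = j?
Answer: 14459/4420 ≈ 3.2713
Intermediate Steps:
q(c) = c**3 (q(c) = c**2*c = c**3)
N = 1199/4420 (N = 71/221 + 50/((-10)**3) = 71*(1/221) + 50/(-1000) = 71/221 + 50*(-1/1000) = 71/221 - 1/20 = 1199/4420 ≈ 0.27127)
K(3) + N = 3 + 1199/4420 = 14459/4420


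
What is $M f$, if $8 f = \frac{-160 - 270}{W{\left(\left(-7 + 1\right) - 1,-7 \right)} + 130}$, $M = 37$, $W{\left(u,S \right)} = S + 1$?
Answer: $- \frac{7955}{496} \approx -16.038$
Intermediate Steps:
$W{\left(u,S \right)} = 1 + S$
$f = - \frac{215}{496}$ ($f = \frac{\left(-160 - 270\right) \frac{1}{\left(1 - 7\right) + 130}}{8} = \frac{\left(-430\right) \frac{1}{-6 + 130}}{8} = \frac{\left(-430\right) \frac{1}{124}}{8} = \frac{1}{8} \left(- \frac{215}{62}\right) = - \frac{215}{496} \approx -0.43347$)
$M f = 37 \left(- \frac{215}{496}\right) = - \frac{7955}{496}$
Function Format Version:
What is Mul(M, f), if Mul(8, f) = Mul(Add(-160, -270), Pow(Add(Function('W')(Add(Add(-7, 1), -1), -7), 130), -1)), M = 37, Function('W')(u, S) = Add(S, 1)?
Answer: Rational(-7955, 496) ≈ -16.038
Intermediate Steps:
Function('W')(u, S) = Add(1, S)
f = Rational(-215, 496) (f = Mul(Rational(1, 8), Mul(Add(-160, -270), Pow(Add(Add(1, -7), 130), -1))) = Mul(Rational(1, 8), Mul(-430, Pow(Add(-6, 130), -1))) = Mul(Rational(1, 8), Mul(-430, Pow(124, -1))) = Mul(Rational(1, 8), Mul(-430, Rational(1, 124))) = Mul(Rational(1, 8), Rational(-215, 62)) = Rational(-215, 496) ≈ -0.43347)
Mul(M, f) = Mul(37, Rational(-215, 496)) = Rational(-7955, 496)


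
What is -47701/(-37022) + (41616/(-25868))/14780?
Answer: 1139746051843/884661607430 ≈ 1.2883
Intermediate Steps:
-47701/(-37022) + (41616/(-25868))/14780 = -47701*(-1/37022) + (41616*(-1/25868))*(1/14780) = 47701/37022 - 10404/6467*1/14780 = 47701/37022 - 2601/23895565 = 1139746051843/884661607430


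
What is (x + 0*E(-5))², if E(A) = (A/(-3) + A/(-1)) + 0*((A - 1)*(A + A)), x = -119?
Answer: 14161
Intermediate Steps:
E(A) = -4*A/3 (E(A) = (A*(-⅓) + A*(-1)) + 0*((-1 + A)*(2*A)) = (-A/3 - A) + 0*(2*A*(-1 + A)) = -4*A/3 + 0 = -4*A/3)
(x + 0*E(-5))² = (-119 + 0*(-4/3*(-5)))² = (-119 + 0*(20/3))² = (-119 + 0)² = (-119)² = 14161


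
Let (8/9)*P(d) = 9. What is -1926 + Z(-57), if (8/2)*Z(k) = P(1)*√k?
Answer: -1926 + 81*I*√57/32 ≈ -1926.0 + 19.111*I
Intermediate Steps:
P(d) = 81/8 (P(d) = (9/8)*9 = 81/8)
Z(k) = 81*√k/32 (Z(k) = (81*√k/8)/4 = 81*√k/32)
-1926 + Z(-57) = -1926 + 81*√(-57)/32 = -1926 + 81*(I*√57)/32 = -1926 + 81*I*√57/32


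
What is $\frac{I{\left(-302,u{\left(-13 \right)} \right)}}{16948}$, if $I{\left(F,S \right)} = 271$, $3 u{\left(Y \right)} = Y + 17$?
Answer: $\frac{271}{16948} \approx 0.01599$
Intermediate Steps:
$u{\left(Y \right)} = \frac{17}{3} + \frac{Y}{3}$ ($u{\left(Y \right)} = \frac{Y + 17}{3} = \frac{17 + Y}{3} = \frac{17}{3} + \frac{Y}{3}$)
$\frac{I{\left(-302,u{\left(-13 \right)} \right)}}{16948} = \frac{271}{16948}$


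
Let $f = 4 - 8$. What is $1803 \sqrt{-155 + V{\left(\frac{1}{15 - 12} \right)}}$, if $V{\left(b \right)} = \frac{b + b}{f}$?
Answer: $\frac{4207 i \sqrt{114}}{2} \approx 22459.0 i$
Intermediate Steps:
$f = -4$ ($f = 4 - 8 = -4$)
$V{\left(b \right)} = - \frac{b}{2}$ ($V{\left(b \right)} = \frac{b + b}{-4} = 2 b \left(- \frac{1}{4}\right) = - \frac{b}{2}$)
$1803 \sqrt{-155 + V{\left(\frac{1}{15 - 12} \right)}} = 1803 \sqrt{-155 - \frac{1}{2 \left(15 - 12\right)}} = 1803 \sqrt{-155 - \frac{1}{2 \cdot 3}} = 1803 \sqrt{-155 - \frac{1}{6}} = 1803 \sqrt{- \frac{931}{6}} = 1803 \frac{7 i \sqrt{114}}{6} = \frac{4207 i \sqrt{114}}{2}$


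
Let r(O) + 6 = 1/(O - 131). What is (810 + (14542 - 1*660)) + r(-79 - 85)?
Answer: 4332369/295 ≈ 14686.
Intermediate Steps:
r(O) = -6 + 1/(-131 + O) (r(O) = -6 + 1/(O - 131) = -6 + 1/(-131 + O))
(810 + (14542 - 1*660)) + r(-79 - 85) = (810 + (14542 - 1*660)) + (787 - 6*(-79 - 85))/(-131 + (-79 - 85)) = (810 + (14542 - 660)) + (787 - 6*(-164))/(-131 - 164) = (810 + 13882) + (787 + 984)/(-295) = 14692 - 1/295*1771 = 14692 - 1771/295 = 4332369/295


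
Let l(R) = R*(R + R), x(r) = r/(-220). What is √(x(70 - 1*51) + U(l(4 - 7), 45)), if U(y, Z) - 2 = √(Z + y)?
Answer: √(23155 + 36300*√7)/110 ≈ 3.1386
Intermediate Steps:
x(r) = -r/220 (x(r) = r*(-1/220) = -r/220)
l(R) = 2*R² (l(R) = R*(2*R) = 2*R²)
U(y, Z) = 2 + √(Z + y)
√(x(70 - 1*51) + U(l(4 - 7), 45)) = √(-(70 - 1*51)/220 + (2 + √(45 + 2*(4 - 7)²))) = √(-(70 - 51)/220 + (2 + √(45 + 2*(-3)²))) = √(-1/220*19 + (2 + √(45 + 2*9))) = √(-19/220 + (2 + √(45 + 18))) = √(-19/220 + (2 + √63)) = √(-19/220 + (2 + 3*√7)) = √(421/220 + 3*√7)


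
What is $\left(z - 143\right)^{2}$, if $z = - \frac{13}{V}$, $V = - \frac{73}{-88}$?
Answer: $\frac{134165889}{5329} \approx 25177.0$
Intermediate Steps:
$V = \frac{73}{88}$ ($V = \left(-73\right) \left(- \frac{1}{88}\right) = \frac{73}{88} \approx 0.82955$)
$z = - \frac{1144}{73}$ ($z = - \frac{13}{\frac{73}{88}} = \left(-13\right) \frac{88}{73} = - \frac{1144}{73} \approx -15.671$)
$\left(z - 143\right)^{2} = \left(- \frac{1144}{73} - 143\right)^{2} = \left(- \frac{11583}{73}\right)^{2} = \frac{134165889}{5329}$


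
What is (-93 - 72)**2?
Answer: 27225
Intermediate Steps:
(-93 - 72)**2 = (-165)**2 = 27225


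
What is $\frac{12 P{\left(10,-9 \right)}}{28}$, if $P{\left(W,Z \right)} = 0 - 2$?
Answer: $- \frac{6}{7} \approx -0.85714$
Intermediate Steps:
$P{\left(W,Z \right)} = -2$
$\frac{12 P{\left(10,-9 \right)}}{28} = \frac{12 \left(-2\right)}{28} = \left(-24\right) \frac{1}{28} = - \frac{6}{7}$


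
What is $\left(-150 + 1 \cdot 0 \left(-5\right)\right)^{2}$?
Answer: $22500$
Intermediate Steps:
$\left(-150 + 1 \cdot 0 \left(-5\right)\right)^{2} = \left(-150 + 0 \left(-5\right)\right)^{2} = \left(-150 + 0\right)^{2} = \left(-150\right)^{2} = 22500$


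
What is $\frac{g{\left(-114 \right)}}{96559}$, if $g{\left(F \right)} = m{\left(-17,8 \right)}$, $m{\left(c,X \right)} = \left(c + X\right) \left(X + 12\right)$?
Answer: $- \frac{180}{96559} \approx -0.0018641$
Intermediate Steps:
$m{\left(c,X \right)} = \left(12 + X\right) \left(X + c\right)$ ($m{\left(c,X \right)} = \left(X + c\right) \left(12 + X\right) = \left(12 + X\right) \left(X + c\right)$)
$g{\left(F \right)} = -180$ ($g{\left(F \right)} = 8^{2} + 12 \cdot 8 + 12 \left(-17\right) + 8 \left(-17\right) = 64 + 96 - 204 - 136 = -180$)
$\frac{g{\left(-114 \right)}}{96559} = - \frac{180}{96559}$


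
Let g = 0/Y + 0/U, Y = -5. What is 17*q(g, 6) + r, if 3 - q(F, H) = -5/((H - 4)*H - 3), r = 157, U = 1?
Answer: 1957/9 ≈ 217.44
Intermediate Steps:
g = 0 (g = 0/(-5) + 0/1 = 0*(-⅕) + 0*1 = 0 + 0 = 0)
q(F, H) = 3 + 5/(-3 + H*(-4 + H)) (q(F, H) = 3 - (-5)/((H - 4)*H - 3) = 3 - (-5)/((-4 + H)*H - 3) = 3 - (-5)/(H*(-4 + H) - 3) = 3 - (-5)/(-3 + H*(-4 + H)) = 3 + 5/(-3 + H*(-4 + H)))
17*q(g, 6) + r = 17*((4 - 3*6² + 12*6)/(3 - 1*6² + 4*6)) + 157 = 17*((4 - 3*36 + 72)/(3 - 1*36 + 24)) + 157 = 17*((4 - 108 + 72)/(3 - 36 + 24)) + 157 = 17*(-32/(-9)) + 157 = 17*(-⅑*(-32)) + 157 = 17*(32/9) + 157 = 544/9 + 157 = 1957/9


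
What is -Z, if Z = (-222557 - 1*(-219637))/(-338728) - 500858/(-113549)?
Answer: -21248273963/4807778209 ≈ -4.4196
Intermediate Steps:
Z = 21248273963/4807778209 (Z = (-222557 + 219637)*(-1/338728) - 500858*(-1/113549) = -2920*(-1/338728) + 500858/113549 = 365/42341 + 500858/113549 = 21248273963/4807778209 ≈ 4.4196)
-Z = -1*21248273963/4807778209 = -21248273963/4807778209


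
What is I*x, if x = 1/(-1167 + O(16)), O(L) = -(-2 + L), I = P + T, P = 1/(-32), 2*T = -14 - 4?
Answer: 289/37792 ≈ 0.0076471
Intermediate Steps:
T = -9 (T = (-14 - 4)/2 = (½)*(-18) = -9)
P = -1/32 ≈ -0.031250
I = -289/32 (I = -1/32 - 9 = -289/32 ≈ -9.0313)
O(L) = 2 - L
x = -1/1181 (x = 1/(-1167 + (2 - 1*16)) = 1/(-1167 + (2 - 16)) = 1/(-1167 - 14) = 1/(-1181) = -1/1181 ≈ -0.00084674)
I*x = -289/32*(-1/1181) = 289/37792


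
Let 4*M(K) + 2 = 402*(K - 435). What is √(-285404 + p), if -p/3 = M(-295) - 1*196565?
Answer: 5*√83902/2 ≈ 724.15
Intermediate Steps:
M(K) = -43718 + 201*K/2 (M(K) = -½ + (402*(K - 435))/4 = -½ + (402*(-435 + K))/4 = -½ + (-174870 + 402*K)/4 = -½ + (-87435/2 + 201*K/2) = -43718 + 201*K/2)
p = 1619583/2 (p = -3*((-43718 + (201/2)*(-295)) - 1*196565) = -3*((-43718 - 59295/2) - 196565) = -3*(-146731/2 - 196565) = -3*(-539861/2) = 1619583/2 ≈ 8.0979e+5)
√(-285404 + p) = √(-285404 + 1619583/2) = √(1048775/2) = 5*√83902/2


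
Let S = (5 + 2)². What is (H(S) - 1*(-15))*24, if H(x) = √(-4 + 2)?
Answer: 360 + 24*I*√2 ≈ 360.0 + 33.941*I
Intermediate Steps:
S = 49 (S = 7² = 49)
H(x) = I*√2 (H(x) = √(-2) = I*√2)
(H(S) - 1*(-15))*24 = (I*√2 - 1*(-15))*24 = (I*√2 + 15)*24 = (15 + I*√2)*24 = 360 + 24*I*√2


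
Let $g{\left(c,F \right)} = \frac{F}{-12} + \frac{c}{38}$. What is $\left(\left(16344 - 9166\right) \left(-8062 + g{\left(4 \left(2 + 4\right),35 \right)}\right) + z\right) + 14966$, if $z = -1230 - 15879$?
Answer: $- \frac{6599184275}{114} \approx -5.7888 \cdot 10^{7}$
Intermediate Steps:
$z = -17109$
$g{\left(c,F \right)} = - \frac{F}{12} + \frac{c}{38}$ ($g{\left(c,F \right)} = F \left(- \frac{1}{12}\right) + c \frac{1}{38} = - \frac{F}{12} + \frac{c}{38}$)
$\left(\left(16344 - 9166\right) \left(-8062 + g{\left(4 \left(2 + 4\right),35 \right)}\right) + z\right) + 14966 = \left(\left(16344 - 9166\right) \left(-8062 + \left(\left(- \frac{1}{12}\right) 35 + \frac{4 \left(2 + 4\right)}{38}\right)\right) - 17109\right) + 14966 = \left(7178 \left(-8062 - \left(\frac{35}{12} - \frac{4 \cdot 6}{38}\right)\right) - 17109\right) + 14966 = \left(7178 \left(-8062 + \left(- \frac{35}{12} + \frac{1}{38} \cdot 24\right)\right) - 17109\right) + 14966 = \left(7178 \left(-8062 + \left(- \frac{35}{12} + \frac{12}{19}\right)\right) - 17109\right) + 14966 = \left(7178 \left(-8062 - \frac{521}{228}\right) - 17109\right) + 14966 = \left(7178 \left(- \frac{1838657}{228}\right) - 17109\right) + 14966 = \left(- \frac{6598939973}{114} - 17109\right) + 14966 = - \frac{6600890399}{114} + 14966 = - \frac{6599184275}{114}$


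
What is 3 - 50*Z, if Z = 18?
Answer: -897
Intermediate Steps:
3 - 50*Z = 3 - 50*18 = 3 - 900 = -897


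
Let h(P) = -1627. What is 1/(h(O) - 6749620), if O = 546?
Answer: -1/6751247 ≈ -1.4812e-7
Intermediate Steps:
1/(h(O) - 6749620) = 1/(-1627 - 6749620) = 1/(-6751247) = -1/6751247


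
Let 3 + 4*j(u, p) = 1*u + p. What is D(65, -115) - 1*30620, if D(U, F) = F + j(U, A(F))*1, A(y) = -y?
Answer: -122763/4 ≈ -30691.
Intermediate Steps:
j(u, p) = -3/4 + p/4 + u/4 (j(u, p) = -3/4 + (1*u + p)/4 = -3/4 + (u + p)/4 = -3/4 + (p + u)/4 = -3/4 + (p/4 + u/4) = -3/4 + p/4 + u/4)
D(U, F) = -3/4 + U/4 + 3*F/4 (D(U, F) = F + (-3/4 + (-F)/4 + U/4)*1 = F + (-3/4 - F/4 + U/4)*1 = F + (-3/4 - F/4 + U/4) = -3/4 + U/4 + 3*F/4)
D(65, -115) - 1*30620 = (-3/4 + (1/4)*65 + (3/4)*(-115)) - 1*30620 = (-3/4 + 65/4 - 345/4) - 30620 = -283/4 - 30620 = -122763/4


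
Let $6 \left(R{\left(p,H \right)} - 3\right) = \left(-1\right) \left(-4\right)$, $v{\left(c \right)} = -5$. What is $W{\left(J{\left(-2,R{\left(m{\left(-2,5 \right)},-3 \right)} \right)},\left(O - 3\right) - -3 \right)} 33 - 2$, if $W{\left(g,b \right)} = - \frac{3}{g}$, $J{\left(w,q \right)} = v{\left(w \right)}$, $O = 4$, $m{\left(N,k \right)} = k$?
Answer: $\frac{89}{5} \approx 17.8$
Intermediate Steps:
$R{\left(p,H \right)} = \frac{11}{3}$ ($R{\left(p,H \right)} = 3 + \frac{\left(-1\right) \left(-4\right)}{6} = 3 + \frac{1}{6} \cdot 4 = 3 + \frac{2}{3} = \frac{11}{3}$)
$J{\left(w,q \right)} = -5$
$W{\left(J{\left(-2,R{\left(m{\left(-2,5 \right)},-3 \right)} \right)},\left(O - 3\right) - -3 \right)} 33 - 2 = - \frac{3}{-5} \cdot 33 - 2 = \left(-3\right) \left(- \frac{1}{5}\right) 33 - 2 = \frac{3}{5} \cdot 33 - 2 = \frac{99}{5} - 2 = \frac{89}{5}$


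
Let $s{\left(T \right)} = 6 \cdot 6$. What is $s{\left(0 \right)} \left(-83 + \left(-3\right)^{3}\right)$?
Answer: $-3960$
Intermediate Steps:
$s{\left(T \right)} = 36$
$s{\left(0 \right)} \left(-83 + \left(-3\right)^{3}\right) = 36 \left(-83 + \left(-3\right)^{3}\right) = 36 \left(-83 - 27\right) = 36 \left(-110\right) = -3960$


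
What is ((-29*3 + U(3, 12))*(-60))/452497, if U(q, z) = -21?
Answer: 6480/452497 ≈ 0.014321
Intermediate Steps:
((-29*3 + U(3, 12))*(-60))/452497 = ((-29*3 - 21)*(-60))/452497 = ((-87 - 21)*(-60))*(1/452497) = -108*(-60)*(1/452497) = 6480*(1/452497) = 6480/452497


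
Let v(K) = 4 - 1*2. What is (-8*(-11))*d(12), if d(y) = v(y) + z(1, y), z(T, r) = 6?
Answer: 704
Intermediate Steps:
v(K) = 2 (v(K) = 4 - 2 = 2)
d(y) = 8 (d(y) = 2 + 6 = 8)
(-8*(-11))*d(12) = -8*(-11)*8 = 88*8 = 704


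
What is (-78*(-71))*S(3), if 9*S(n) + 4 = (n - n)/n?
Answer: -7384/3 ≈ -2461.3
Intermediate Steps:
S(n) = -4/9 (S(n) = -4/9 + ((n - n)/n)/9 = -4/9 + (0/n)/9 = -4/9 + (⅑)*0 = -4/9 + 0 = -4/9)
(-78*(-71))*S(3) = -78*(-71)*(-4/9) = 5538*(-4/9) = -7384/3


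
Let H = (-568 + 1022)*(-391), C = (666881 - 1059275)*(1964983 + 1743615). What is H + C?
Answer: -1455231781126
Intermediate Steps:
C = -1455231603612 (C = -392394*3708598 = -1455231603612)
H = -177514 (H = 454*(-391) = -177514)
H + C = -177514 - 1455231603612 = -1455231781126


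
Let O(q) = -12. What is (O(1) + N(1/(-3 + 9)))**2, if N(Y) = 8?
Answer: 16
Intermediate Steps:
(O(1) + N(1/(-3 + 9)))**2 = (-12 + 8)**2 = (-4)**2 = 16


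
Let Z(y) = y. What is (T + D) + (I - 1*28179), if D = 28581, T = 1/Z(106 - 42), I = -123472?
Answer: -7876479/64 ≈ -1.2307e+5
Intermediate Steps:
T = 1/64 (T = 1/(106 - 42) = 1/64 ≈ 0.015625)
(T + D) + (I - 1*28179) = (1/64 + 28581) + (-123472 - 1*28179) = 1829185/64 + (-123472 - 28179) = 1829185/64 - 151651 = -7876479/64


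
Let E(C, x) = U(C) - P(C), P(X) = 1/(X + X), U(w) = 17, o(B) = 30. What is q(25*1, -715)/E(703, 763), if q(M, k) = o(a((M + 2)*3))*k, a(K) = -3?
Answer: -10052900/7967 ≈ -1261.8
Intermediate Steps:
P(X) = 1/(2*X)
q(M, k) = 30*k
E(C, x) = 17 - 1/(2*C)
q(25*1, -715)/E(703, 763) = (30*(-715))/(17 - ½/703) = -21450/(17 - ½*1/703) = -21450/(17 - 1/1406) = -21450/23901/1406 = -21450*1406/23901 = -10052900/7967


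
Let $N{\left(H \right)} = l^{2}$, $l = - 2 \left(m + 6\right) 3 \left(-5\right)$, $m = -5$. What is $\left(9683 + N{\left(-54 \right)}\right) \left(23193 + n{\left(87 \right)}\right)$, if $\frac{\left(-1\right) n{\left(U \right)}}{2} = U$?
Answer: $243610077$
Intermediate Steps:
$n{\left(U \right)} = - 2 U$
$l = 30$ ($l = - 2 \left(-5 + 6\right) 3 \left(-5\right) = \left(-2\right) 1 \cdot 3 \left(-5\right) = \left(-2\right) 3 \left(-5\right) = \left(-6\right) \left(-5\right) = 30$)
$N{\left(H \right)} = 900$ ($N{\left(H \right)} = 30^{2} = 900$)
$\left(9683 + N{\left(-54 \right)}\right) \left(23193 + n{\left(87 \right)}\right) = \left(9683 + 900\right) \left(23193 - 174\right) = 10583 \left(23193 - 174\right) = 10583 \cdot 23019 = 243610077$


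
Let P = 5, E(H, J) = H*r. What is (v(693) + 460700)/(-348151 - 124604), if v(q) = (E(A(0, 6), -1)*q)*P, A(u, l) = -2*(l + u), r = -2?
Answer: -108772/94551 ≈ -1.1504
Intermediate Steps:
A(u, l) = -2*l - 2*u
E(H, J) = -2*H (E(H, J) = H*(-2) = -2*H)
v(q) = 120*q (v(q) = ((-2*(-2*6 - 2*0))*q)*5 = ((-2*(-12 + 0))*q)*5 = ((-2*(-12))*q)*5 = (24*q)*5 = 120*q)
(v(693) + 460700)/(-348151 - 124604) = (120*693 + 460700)/(-348151 - 124604) = (83160 + 460700)/(-472755) = 543860*(-1/472755) = -108772/94551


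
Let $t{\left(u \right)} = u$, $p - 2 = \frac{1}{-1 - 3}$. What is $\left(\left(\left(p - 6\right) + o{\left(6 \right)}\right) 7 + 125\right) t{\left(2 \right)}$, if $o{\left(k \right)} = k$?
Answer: $\frac{549}{2} \approx 274.5$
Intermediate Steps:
$p = \frac{7}{4}$ ($p = 2 + \frac{1}{-1 - 3} = 2 + \frac{1}{-4} = 2 - \frac{1}{4} = \frac{7}{4} \approx 1.75$)
$\left(\left(\left(p - 6\right) + o{\left(6 \right)}\right) 7 + 125\right) t{\left(2 \right)} = \left(\left(\left(\frac{7}{4} - 6\right) + 6\right) 7 + 125\right) 2 = \left(\left(- \frac{17}{4} + 6\right) 7 + 125\right) 2 = \left(\frac{7}{4} \cdot 7 + 125\right) 2 = \left(\frac{49}{4} + 125\right) 2 = \frac{549}{4} \cdot 2 = \frac{549}{2}$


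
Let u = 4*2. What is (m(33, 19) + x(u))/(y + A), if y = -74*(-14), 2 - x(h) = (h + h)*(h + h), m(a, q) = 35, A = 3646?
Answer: -219/4682 ≈ -0.046775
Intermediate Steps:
u = 8
x(h) = 2 - 4*h² (x(h) = 2 - (h + h)*(h + h) = 2 - 2*h*2*h = 2 - 4*h²)
y = 1036
(m(33, 19) + x(u))/(y + A) = (35 + (2 - 4*8²))/(1036 + 3646) = (35 + (2 - 4*64))/4682 = (35 + (2 - 256))*(1/4682) = (35 - 254)*(1/4682) = -219*1/4682 = -219/4682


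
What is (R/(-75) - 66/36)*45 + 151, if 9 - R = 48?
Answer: 919/10 ≈ 91.900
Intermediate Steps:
R = -39 (R = 9 - 1*48 = 9 - 48 = -39)
(R/(-75) - 66/36)*45 + 151 = (-39/(-75) - 66/36)*45 + 151 = (-39*(-1/75) - 66*1/36)*45 + 151 = (13/25 - 11/6)*45 + 151 = -197/150*45 + 151 = -591/10 + 151 = 919/10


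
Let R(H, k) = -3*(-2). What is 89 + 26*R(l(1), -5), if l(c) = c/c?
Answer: 245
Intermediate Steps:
l(c) = 1
R(H, k) = 6
89 + 26*R(l(1), -5) = 89 + 26*6 = 89 + 156 = 245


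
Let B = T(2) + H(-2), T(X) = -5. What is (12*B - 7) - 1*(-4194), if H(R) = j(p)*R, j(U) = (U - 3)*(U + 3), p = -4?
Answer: 3959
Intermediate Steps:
j(U) = (-3 + U)*(3 + U)
H(R) = 7*R (H(R) = (-9 + (-4)²)*R = (-9 + 16)*R = 7*R)
B = -19 (B = -5 + 7*(-2) = -5 - 14 = -19)
(12*B - 7) - 1*(-4194) = (12*(-19) - 7) - 1*(-4194) = (-228 - 7) + 4194 = -235 + 4194 = 3959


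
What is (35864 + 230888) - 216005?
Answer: 50747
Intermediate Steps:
(35864 + 230888) - 216005 = 266752 - 216005 = 50747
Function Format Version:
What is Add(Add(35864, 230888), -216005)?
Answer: 50747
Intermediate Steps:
Add(Add(35864, 230888), -216005) = Add(266752, -216005) = 50747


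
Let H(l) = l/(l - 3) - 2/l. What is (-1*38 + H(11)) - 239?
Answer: -24271/88 ≈ -275.81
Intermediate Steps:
H(l) = -2/l + l/(-3 + l) (H(l) = l/(-3 + l) - 2/l = -2/l + l/(-3 + l))
(-1*38 + H(11)) - 239 = (-1*38 + (6 + 11² - 2*11)/(11*(-3 + 11))) - 239 = (-38 + (1/11)*(6 + 121 - 22)/8) - 239 = (-38 + (1/11)*(⅛)*105) - 239 = (-38 + 105/88) - 239 = -3239/88 - 239 = -24271/88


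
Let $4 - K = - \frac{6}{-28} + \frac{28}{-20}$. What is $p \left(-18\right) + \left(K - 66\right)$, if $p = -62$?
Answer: $\frac{73863}{70} \approx 1055.2$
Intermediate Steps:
$K = \frac{363}{70}$ ($K = 4 - \left(- \frac{6}{-28} + \frac{28}{-20}\right) = 4 - \left(\left(-6\right) \left(- \frac{1}{28}\right) + 28 \left(- \frac{1}{20}\right)\right) = 4 - \left(\frac{3}{14} - \frac{7}{5}\right) = 4 - - \frac{83}{70} = 4 + \frac{83}{70} = \frac{363}{70} \approx 5.1857$)
$p \left(-18\right) + \left(K - 66\right) = \left(-62\right) \left(-18\right) + \left(\frac{363}{70} - 66\right) = 1116 - \frac{4257}{70} = \frac{73863}{70}$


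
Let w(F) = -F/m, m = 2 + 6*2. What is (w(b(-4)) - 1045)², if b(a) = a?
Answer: 53479969/49 ≈ 1.0914e+6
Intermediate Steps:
m = 14 (m = 2 + 12 = 14)
w(F) = -F/14
(w(b(-4)) - 1045)² = (-1/14*(-4) - 1045)² = (2/7 - 1045)² = (-7313/7)² = 53479969/49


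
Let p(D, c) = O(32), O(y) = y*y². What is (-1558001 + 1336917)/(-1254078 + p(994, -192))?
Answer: 110542/610655 ≈ 0.18102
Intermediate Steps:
O(y) = y³
p(D, c) = 32768 (p(D, c) = 32³ = 32768)
(-1558001 + 1336917)/(-1254078 + p(994, -192)) = (-1558001 + 1336917)/(-1254078 + 32768) = -221084/(-1221310) = -221084*(-1/1221310) = 110542/610655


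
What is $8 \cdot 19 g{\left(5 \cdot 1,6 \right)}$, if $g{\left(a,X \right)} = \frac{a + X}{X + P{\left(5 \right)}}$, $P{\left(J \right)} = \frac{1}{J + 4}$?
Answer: $\frac{1368}{5} \approx 273.6$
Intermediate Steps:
$P{\left(J \right)} = \frac{1}{4 + J}$
$g{\left(a,X \right)} = \frac{X + a}{\frac{1}{9} + X}$ ($g{\left(a,X \right)} = \frac{a + X}{X + \frac{1}{4 + 5}} = \frac{X + a}{X + \frac{1}{9}} = \frac{X + a}{\frac{1}{9} + X}$)
$8 \cdot 19 g{\left(5 \cdot 1,6 \right)} = 8 \cdot 19 \frac{9 \left(6 + 5 \cdot 1\right)}{1 + 9 \cdot 6} = 152 \frac{9 \left(6 + 5\right)}{1 + 54} = 152 \cdot 9 \cdot \frac{1}{55} \cdot 11 = 152 \cdot \frac{9}{5} = \frac{1368}{5}$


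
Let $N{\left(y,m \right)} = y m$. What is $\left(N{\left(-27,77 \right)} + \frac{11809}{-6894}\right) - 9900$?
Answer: $- \frac{82595035}{6894} \approx -11981.0$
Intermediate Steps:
$N{\left(y,m \right)} = m y$
$\left(N{\left(-27,77 \right)} + \frac{11809}{-6894}\right) - 9900 = \left(77 \left(-27\right) + \frac{11809}{-6894}\right) - 9900 = \left(-2079 + 11809 \left(- \frac{1}{6894}\right)\right) - 9900 = \left(-2079 - \frac{11809}{6894}\right) - 9900 = - \frac{14344435}{6894} - 9900 = - \frac{82595035}{6894}$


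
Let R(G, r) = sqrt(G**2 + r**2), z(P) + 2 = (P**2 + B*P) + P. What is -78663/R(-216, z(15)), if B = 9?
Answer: -78663*sqrt(185785)/185785 ≈ -182.50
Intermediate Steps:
z(P) = -2 + P**2 + 10*P (z(P) = -2 + ((P**2 + 9*P) + P) = -2 + (P**2 + 10*P) = -2 + P**2 + 10*P)
-78663/R(-216, z(15)) = -78663/sqrt((-216)**2 + (-2 + 15**2 + 10*15)**2) = -78663/sqrt(46656 + (-2 + 225 + 150)**2) = -78663/sqrt(46656 + 373**2) = -78663/sqrt(46656 + 139129) = -78663*sqrt(185785)/185785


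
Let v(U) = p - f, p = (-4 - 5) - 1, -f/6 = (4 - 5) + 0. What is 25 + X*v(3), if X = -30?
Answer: 505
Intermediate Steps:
f = 6 (f = -6*((4 - 5) + 0) = -6*(-1 + 0) = -6*(-1) = 6)
p = -10 (p = -9 - 1 = -10)
v(U) = -16 (v(U) = -10 - 1*6 = -10 - 6 = -16)
25 + X*v(3) = 25 - 30*(-16) = 25 + 480 = 505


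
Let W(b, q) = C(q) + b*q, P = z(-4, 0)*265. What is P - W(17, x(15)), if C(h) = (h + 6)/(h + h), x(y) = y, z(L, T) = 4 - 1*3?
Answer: 93/10 ≈ 9.3000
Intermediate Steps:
z(L, T) = 1 (z(L, T) = 4 - 3 = 1)
P = 265 (P = 1*265 = 265)
C(h) = (6 + h)/(2*h) (C(h) = (6 + h)/((2*h)) = (6 + h)*(1/(2*h)) = (6 + h)/(2*h))
W(b, q) = b*q + (6 + q)/(2*q) (W(b, q) = (6 + q)/(2*q) + b*q = b*q + (6 + q)/(2*q))
P - W(17, x(15)) = 265 - (½ + 3/15 + 17*15) = 265 - (½ + 3*(1/15) + 255) = 265 - (½ + ⅕ + 255) = 265 - 1*2557/10 = 265 - 2557/10 = 93/10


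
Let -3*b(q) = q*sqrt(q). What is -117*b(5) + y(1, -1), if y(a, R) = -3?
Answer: -3 + 195*sqrt(5) ≈ 433.03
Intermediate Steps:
b(q) = -q**(3/2)/3 (b(q) = -q*sqrt(q)/3 = -q**(3/2)/3)
-117*b(5) + y(1, -1) = -(-39)*5**(3/2) - 3 = -(-39)*5*sqrt(5) - 3 = -(-195)*sqrt(5) - 3 = 195*sqrt(5) - 3 = -3 + 195*sqrt(5)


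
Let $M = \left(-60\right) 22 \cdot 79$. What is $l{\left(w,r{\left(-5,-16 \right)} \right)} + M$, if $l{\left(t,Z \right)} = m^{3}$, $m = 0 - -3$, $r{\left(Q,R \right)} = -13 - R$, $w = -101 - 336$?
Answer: $-104253$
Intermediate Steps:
$w = -437$ ($w = -101 - 336 = -437$)
$m = 3$ ($m = 0 + 3 = 3$)
$M = -104280$ ($M = \left(-1320\right) 79 = -104280$)
$l{\left(t,Z \right)} = 27$ ($l{\left(t,Z \right)} = 3^{3} = 27$)
$l{\left(w,r{\left(-5,-16 \right)} \right)} + M = 27 - 104280 = -104253$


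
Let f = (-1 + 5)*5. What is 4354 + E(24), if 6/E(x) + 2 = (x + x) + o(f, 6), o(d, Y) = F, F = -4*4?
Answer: 21771/5 ≈ 4354.2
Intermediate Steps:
F = -16
f = 20 (f = 4*5 = 20)
o(d, Y) = -16
E(x) = 6/(-18 + 2*x) (E(x) = 6/(-2 + ((x + x) - 16)) = 6/(-2 + (2*x - 16)) = 6/(-2 + (-16 + 2*x)) = 6/(-18 + 2*x))
4354 + E(24) = 4354 + 3/(-9 + 24) = 4354 + 3/15 = 4354 + 3*(1/15) = 4354 + ⅕ = 21771/5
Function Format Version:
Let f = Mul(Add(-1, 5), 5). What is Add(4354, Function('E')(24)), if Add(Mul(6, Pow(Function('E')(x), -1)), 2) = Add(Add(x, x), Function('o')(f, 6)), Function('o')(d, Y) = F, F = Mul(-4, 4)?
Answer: Rational(21771, 5) ≈ 4354.2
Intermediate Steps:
F = -16
f = 20 (f = Mul(4, 5) = 20)
Function('o')(d, Y) = -16
Function('E')(x) = Mul(6, Pow(Add(-18, Mul(2, x)), -1)) (Function('E')(x) = Mul(6, Pow(Add(-2, Add(Add(x, x), -16)), -1)) = Mul(6, Pow(Add(-2, Add(Mul(2, x), -16)), -1)) = Mul(6, Pow(Add(-2, Add(-16, Mul(2, x))), -1)) = Mul(6, Pow(Add(-18, Mul(2, x)), -1)))
Add(4354, Function('E')(24)) = Add(4354, Mul(3, Pow(Add(-9, 24), -1))) = Add(4354, Mul(3, Pow(15, -1))) = Add(4354, Mul(3, Rational(1, 15))) = Add(4354, Rational(1, 5)) = Rational(21771, 5)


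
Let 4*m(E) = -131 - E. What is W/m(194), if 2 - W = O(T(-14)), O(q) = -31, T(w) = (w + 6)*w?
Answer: -132/325 ≈ -0.40615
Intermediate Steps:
T(w) = w*(6 + w) (T(w) = (6 + w)*w = w*(6 + w))
m(E) = -131/4 - E/4 (m(E) = (-131 - E)/4 = -131/4 - E/4)
W = 33 (W = 2 - 1*(-31) = 2 + 31 = 33)
W/m(194) = 33/(-131/4 - ¼*194) = 33/(-131/4 - 97/2) = 33/(-325/4) = 33*(-4/325) = -132/325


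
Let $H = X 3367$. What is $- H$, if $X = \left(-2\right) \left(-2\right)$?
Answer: $-13468$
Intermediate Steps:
$X = 4$
$H = 13468$ ($H = 4 \cdot 3367 = 13468$)
$- H = \left(-1\right) 13468 = -13468$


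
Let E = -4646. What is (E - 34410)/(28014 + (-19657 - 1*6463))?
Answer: -19528/947 ≈ -20.621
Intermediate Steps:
(E - 34410)/(28014 + (-19657 - 1*6463)) = (-4646 - 34410)/(28014 + (-19657 - 1*6463)) = -39056/(28014 + (-19657 - 6463)) = -39056/(28014 - 26120) = -39056/1894 = -39056*1/1894 = -19528/947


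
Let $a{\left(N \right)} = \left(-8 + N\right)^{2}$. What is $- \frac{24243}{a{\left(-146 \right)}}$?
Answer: $- \frac{24243}{23716} \approx -1.0222$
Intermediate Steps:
$- \frac{24243}{a{\left(-146 \right)}} = - \frac{24243}{\left(-8 - 146\right)^{2}} = - \frac{24243}{\left(-154\right)^{2}} = - \frac{24243}{23716}$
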